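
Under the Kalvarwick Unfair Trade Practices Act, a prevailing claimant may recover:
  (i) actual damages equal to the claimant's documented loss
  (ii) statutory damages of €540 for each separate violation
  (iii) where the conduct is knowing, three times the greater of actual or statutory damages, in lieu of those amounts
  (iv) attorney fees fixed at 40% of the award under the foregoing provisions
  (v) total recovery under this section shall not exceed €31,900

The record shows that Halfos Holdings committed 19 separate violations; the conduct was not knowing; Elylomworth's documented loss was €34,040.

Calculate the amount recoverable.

€31,900

Statutory damages: 19 × €540 = €10,260
Conduct not knowing: the in-lieu enhancement does not apply.
Actual plus statutory damages: €34,040 + €10,260 = €44,300
Attorney fees: 40% of €44,300 = €17,720
Total before cap: €44,300 + €17,720 = €62,020
Cap at €31,900: €62,020 exceeds the cap → €31,900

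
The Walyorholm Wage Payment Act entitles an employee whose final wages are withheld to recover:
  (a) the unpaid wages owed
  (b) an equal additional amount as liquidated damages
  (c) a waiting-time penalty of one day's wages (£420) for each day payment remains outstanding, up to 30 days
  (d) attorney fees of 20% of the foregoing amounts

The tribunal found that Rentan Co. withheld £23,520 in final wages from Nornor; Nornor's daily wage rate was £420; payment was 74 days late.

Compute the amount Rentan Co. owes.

Total award: £71,568

Liquidated damages (equal amount): £23,520
Penalty days: min(74, 30) = 30
Waiting-time penalty: 30 × £420 = £12,600
Subtotal: £23,520 + £23,520 + £12,600 = £59,640
Attorney fees: 20% of £59,640 = £11,928
Total award: £59,640 + £11,928 = £71,568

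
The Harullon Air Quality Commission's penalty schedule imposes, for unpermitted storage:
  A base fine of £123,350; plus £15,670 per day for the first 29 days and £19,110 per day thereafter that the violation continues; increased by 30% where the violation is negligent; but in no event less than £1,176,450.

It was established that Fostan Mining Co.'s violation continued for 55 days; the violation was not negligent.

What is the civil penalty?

First 29 days: 29 × £15,670 = £454,430
Remaining days: (55 − 29) × £19,110 = £496,860
Per-day component: £454,430 + £496,860 = £951,290
Base plus per-day: £123,350 + £951,290 = £1,074,640
The violation was not negligent: no 30% increase.
Minimum £1,176,450: £1,074,640 is below the minimum → £1,176,450

£1,176,450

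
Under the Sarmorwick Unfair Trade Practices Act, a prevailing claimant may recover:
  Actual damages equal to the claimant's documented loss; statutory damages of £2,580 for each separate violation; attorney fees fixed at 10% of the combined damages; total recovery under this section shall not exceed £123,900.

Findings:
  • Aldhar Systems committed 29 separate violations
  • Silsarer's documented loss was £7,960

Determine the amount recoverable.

Total recovery: £91,058

Statutory damages: 29 × £2,580 = £74,820
Combined damages: £7,960 + £74,820 = £82,780
Attorney fees: 10% of £82,780 = £8,278
Total before cap: £82,780 + £8,278 = £91,058
Cap at £123,900: £91,058 is within the cap, no reduction.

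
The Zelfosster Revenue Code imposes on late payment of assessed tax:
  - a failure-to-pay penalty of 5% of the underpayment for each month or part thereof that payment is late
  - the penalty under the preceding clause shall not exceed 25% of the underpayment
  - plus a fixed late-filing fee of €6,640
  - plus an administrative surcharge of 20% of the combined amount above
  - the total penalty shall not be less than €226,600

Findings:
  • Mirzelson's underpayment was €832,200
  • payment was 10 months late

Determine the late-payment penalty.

Accrued rate: 5% × 10 = 50%, capped at 25% → 25%
Failure-to-pay penalty: 25% of €832,200 = €208,050
Penalty before surcharge: €208,050 + €6,640 = €214,690
Administrative surcharge: 20% of €214,690 = €42,938
Total penalty: €214,690 + €42,938 = €257,628
Minimum €226,600: €257,628 meets the minimum, no increase.

Penalty: €257,628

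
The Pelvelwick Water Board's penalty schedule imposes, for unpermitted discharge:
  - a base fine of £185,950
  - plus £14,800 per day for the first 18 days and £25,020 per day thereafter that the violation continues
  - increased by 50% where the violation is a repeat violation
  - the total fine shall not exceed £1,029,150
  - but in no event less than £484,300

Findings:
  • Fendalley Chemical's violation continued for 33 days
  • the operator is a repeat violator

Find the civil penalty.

Civil penalty: £1,029,150

First 18 days: 18 × £14,800 = £266,400
Remaining days: (33 − 18) × £25,020 = £375,300
Per-day component: £266,400 + £375,300 = £641,700
Base plus per-day: £185,950 + £641,700 = £827,650
Enhancement: 50% of £827,650 = £413,825
Enhanced fine: £827,650 + £413,825 = £1,241,475
Cap at £1,029,150: £1,241,475 exceeds the cap → £1,029,150
Minimum £484,300: £1,029,150 meets the minimum, no increase.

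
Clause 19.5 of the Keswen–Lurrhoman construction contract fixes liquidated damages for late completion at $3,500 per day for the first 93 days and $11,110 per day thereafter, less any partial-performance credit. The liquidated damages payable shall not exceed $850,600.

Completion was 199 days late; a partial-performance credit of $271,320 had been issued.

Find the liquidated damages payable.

$850,600

First 93 days: 93 × $3,500 = $325,500
Remaining days: (199 − 93) × $11,110 = $1,177,660
Accrued per-day damages: $325,500 + $1,177,660 = $1,503,160
Less partial-performance credit: $1,503,160 − $271,320 = $1,231,840
Cap at $850,600: $1,231,840 exceeds the cap → $850,600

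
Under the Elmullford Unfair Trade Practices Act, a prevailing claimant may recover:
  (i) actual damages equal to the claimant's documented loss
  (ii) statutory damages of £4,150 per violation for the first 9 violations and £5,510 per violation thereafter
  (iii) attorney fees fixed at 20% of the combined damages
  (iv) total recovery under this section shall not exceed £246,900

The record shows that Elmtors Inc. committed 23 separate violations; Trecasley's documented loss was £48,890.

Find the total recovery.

Total recovery: £196,056

First 9 violations: 9 × £4,150 = £37,350
Remaining violations: (23 − 9) × £5,510 = £77,140
Statutory damages: £37,350 + £77,140 = £114,490
Combined damages: £48,890 + £114,490 = £163,380
Attorney fees: 20% of £163,380 = £32,676
Total before cap: £163,380 + £32,676 = £196,056
Cap at £246,900: £196,056 is within the cap, no reduction.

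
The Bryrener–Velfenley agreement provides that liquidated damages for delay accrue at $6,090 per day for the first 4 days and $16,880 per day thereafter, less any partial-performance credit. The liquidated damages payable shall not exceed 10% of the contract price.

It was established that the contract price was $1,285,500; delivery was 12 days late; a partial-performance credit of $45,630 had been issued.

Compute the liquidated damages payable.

First 4 days: 4 × $6,090 = $24,360
Remaining days: (12 − 4) × $16,880 = $135,040
Accrued per-day damages: $24,360 + $135,040 = $159,400
Less partial-performance credit: $159,400 − $45,630 = $113,770
Cap: 10% of $1,285,500 = $128,550
Cap at $128,550: $113,770 is within the cap, no reduction.

$113,770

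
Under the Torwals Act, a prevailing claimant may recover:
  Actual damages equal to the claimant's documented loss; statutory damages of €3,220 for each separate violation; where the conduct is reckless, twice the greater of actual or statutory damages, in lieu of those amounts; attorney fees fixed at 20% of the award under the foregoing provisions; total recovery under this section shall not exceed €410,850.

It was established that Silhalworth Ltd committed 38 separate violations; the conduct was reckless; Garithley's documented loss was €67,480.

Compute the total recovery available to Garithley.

€293,664

Statutory damages: 38 × €3,220 = €122,360
Greater of actual damages (€67,480) or statutory damages (€122,360): €122,360
Doubled: 2 × €122,360 = €244,720
Attorney fees: 20% of €244,720 = €48,944
Total before cap: €244,720 + €48,944 = €293,664
Cap at €410,850: €293,664 is within the cap, no reduction.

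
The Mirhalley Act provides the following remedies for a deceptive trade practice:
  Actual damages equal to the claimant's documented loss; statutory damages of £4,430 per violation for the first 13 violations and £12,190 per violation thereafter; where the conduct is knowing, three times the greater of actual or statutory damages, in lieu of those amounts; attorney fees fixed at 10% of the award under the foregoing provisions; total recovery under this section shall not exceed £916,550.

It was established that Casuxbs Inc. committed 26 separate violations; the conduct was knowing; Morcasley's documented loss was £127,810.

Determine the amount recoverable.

First 13 violations: 13 × £4,430 = £57,590
Remaining violations: (26 − 13) × £12,190 = £158,470
Statutory damages: £57,590 + £158,470 = £216,060
Greater of actual damages (£127,810) or statutory damages (£216,060): £216,060
Trebled: 3 × £216,060 = £648,180
Attorney fees: 10% of £648,180 = £64,818
Total before cap: £648,180 + £64,818 = £712,998
Cap at £916,550: £712,998 is within the cap, no reduction.

£712,998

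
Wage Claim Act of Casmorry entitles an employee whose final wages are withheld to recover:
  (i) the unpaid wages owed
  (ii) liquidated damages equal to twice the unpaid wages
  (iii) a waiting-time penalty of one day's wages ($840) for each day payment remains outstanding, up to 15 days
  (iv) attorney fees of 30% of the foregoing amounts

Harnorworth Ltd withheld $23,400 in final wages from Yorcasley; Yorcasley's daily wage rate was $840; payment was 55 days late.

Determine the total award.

$107,640

Doubled: 2 × $23,400 = $46,800
Penalty days: min(55, 15) = 15
Waiting-time penalty: 15 × $840 = $12,600
Subtotal: $23,400 + $46,800 + $12,600 = $82,800
Attorney fees: 30% of $82,800 = $24,840
Total award: $82,800 + $24,840 = $107,640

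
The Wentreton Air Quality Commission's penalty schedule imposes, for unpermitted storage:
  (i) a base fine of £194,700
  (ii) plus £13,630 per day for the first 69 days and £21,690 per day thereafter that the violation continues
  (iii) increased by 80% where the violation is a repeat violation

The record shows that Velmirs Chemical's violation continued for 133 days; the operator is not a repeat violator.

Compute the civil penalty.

First 69 days: 69 × £13,630 = £940,470
Remaining days: (133 − 69) × £21,690 = £1,388,160
Per-day component: £940,470 + £1,388,160 = £2,328,630
Base plus per-day: £194,700 + £2,328,630 = £2,523,330
The operator is not a repeat violator: no 80% increase.

£2,523,330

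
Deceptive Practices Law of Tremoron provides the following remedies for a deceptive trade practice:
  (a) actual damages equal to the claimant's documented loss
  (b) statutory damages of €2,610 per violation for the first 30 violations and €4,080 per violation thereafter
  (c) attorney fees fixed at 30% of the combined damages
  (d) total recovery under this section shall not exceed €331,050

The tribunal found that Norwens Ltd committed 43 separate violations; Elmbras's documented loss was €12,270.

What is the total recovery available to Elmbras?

Total recovery: €186,693

First 30 violations: 30 × €2,610 = €78,300
Remaining violations: (43 − 30) × €4,080 = €53,040
Statutory damages: €78,300 + €53,040 = €131,340
Combined damages: €12,270 + €131,340 = €143,610
Attorney fees: 30% of €143,610 = €43,083
Total before cap: €143,610 + €43,083 = €186,693
Cap at €331,050: €186,693 is within the cap, no reduction.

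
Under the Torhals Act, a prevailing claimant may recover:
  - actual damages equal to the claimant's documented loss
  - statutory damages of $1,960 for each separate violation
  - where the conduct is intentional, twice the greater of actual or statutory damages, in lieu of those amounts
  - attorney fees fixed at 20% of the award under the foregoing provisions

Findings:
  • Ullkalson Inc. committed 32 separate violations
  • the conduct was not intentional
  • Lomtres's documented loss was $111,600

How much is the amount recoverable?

$209,184

Statutory damages: 32 × $1,960 = $62,720
Conduct not intentional: the in-lieu enhancement does not apply.
Actual plus statutory damages: $111,600 + $62,720 = $174,320
Attorney fees: 20% of $174,320 = $34,864
Total recovery: $174,320 + $34,864 = $209,184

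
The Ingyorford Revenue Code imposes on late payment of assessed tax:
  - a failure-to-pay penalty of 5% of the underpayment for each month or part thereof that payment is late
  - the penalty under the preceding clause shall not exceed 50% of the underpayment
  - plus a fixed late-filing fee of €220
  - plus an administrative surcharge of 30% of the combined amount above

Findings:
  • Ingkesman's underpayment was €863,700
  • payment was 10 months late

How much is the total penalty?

€561,691

Accrued rate: 5% × 10 = 50%, capped at 50% → 50%
Failure-to-pay penalty: 50% of €863,700 = €431,850
Penalty before surcharge: €431,850 + €220 = €432,070
Administrative surcharge: 30% of €432,070 = €129,621
Total penalty: €432,070 + €129,621 = €561,691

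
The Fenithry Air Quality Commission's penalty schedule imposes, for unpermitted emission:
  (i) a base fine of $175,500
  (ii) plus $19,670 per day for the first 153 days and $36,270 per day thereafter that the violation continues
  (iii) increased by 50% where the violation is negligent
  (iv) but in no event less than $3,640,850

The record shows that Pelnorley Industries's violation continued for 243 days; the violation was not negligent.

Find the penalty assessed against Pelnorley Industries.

First 153 days: 153 × $19,670 = $3,009,510
Remaining days: (243 − 153) × $36,270 = $3,264,300
Per-day component: $3,009,510 + $3,264,300 = $6,273,810
Base plus per-day: $175,500 + $6,273,810 = $6,449,310
The violation was not negligent: no 50% increase.
Minimum $3,640,850: $6,449,310 meets the minimum, no increase.

$6,449,310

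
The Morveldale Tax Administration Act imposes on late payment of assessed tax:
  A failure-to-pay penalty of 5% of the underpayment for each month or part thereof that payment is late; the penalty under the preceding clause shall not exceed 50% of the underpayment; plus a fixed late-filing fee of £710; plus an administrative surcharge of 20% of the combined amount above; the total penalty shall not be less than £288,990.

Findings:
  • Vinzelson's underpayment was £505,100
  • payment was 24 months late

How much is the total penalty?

Accrued rate: 5% × 24 = 120%, capped at 50% → 50%
Failure-to-pay penalty: 50% of £505,100 = £252,550
Penalty before surcharge: £252,550 + £710 = £253,260
Administrative surcharge: 20% of £253,260 = £50,652
Total penalty: £253,260 + £50,652 = £303,912
Minimum £288,990: £303,912 meets the minimum, no increase.

£303,912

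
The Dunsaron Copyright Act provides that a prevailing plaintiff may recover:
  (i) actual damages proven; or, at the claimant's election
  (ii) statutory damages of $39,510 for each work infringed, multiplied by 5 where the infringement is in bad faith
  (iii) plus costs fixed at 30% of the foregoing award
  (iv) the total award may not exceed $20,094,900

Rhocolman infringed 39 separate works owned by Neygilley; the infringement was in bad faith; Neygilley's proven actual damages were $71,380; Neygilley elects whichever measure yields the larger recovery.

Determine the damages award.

Statutory damages: 39 × $39,510 = $1,540,890
Multiplied by 5: 5 × $1,540,890 = $7,704,450
Greater of actual damages ($71,380) or enhanced statutory damages ($7,704,450): $7,704,450
Costs: 30% of $7,704,450 = $2,311,335
Award plus costs: $7,704,450 + $2,311,335 = $10,015,785
Cap at $20,094,900: $10,015,785 is within the cap, no reduction.

$10,015,785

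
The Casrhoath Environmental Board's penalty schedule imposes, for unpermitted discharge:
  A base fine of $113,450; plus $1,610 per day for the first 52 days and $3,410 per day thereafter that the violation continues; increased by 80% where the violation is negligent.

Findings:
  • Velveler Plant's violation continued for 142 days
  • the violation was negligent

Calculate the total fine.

First 52 days: 52 × $1,610 = $83,720
Remaining days: (142 − 52) × $3,410 = $306,900
Per-day component: $83,720 + $306,900 = $390,620
Base plus per-day: $113,450 + $390,620 = $504,070
Enhancement: 80% of $504,070 = $403,256
Enhanced fine: $504,070 + $403,256 = $907,326

$907,326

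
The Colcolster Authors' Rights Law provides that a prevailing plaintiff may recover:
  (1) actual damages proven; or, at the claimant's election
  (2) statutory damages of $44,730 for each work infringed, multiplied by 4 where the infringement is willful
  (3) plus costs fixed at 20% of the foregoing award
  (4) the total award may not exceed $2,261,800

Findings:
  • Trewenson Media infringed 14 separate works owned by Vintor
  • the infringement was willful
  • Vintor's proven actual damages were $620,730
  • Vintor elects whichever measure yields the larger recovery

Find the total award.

$2,261,800

Statutory damages: 14 × $44,730 = $626,220
Multiplied by 4: 4 × $626,220 = $2,504,880
Greater of actual damages ($620,730) or enhanced statutory damages ($2,504,880): $2,504,880
Costs: 20% of $2,504,880 = $500,976
Award plus costs: $2,504,880 + $500,976 = $3,005,856
Cap at $2,261,800: $3,005,856 exceeds the cap → $2,261,800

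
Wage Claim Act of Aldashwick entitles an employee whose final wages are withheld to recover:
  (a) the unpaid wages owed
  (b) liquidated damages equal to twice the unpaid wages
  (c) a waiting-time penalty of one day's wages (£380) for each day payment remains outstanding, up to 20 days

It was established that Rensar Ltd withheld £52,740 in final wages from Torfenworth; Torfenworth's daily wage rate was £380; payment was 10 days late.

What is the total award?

Doubled: 2 × £52,740 = £105,480
Penalty days: min(10, 20) = 10
Waiting-time penalty: 10 × £380 = £3,800
Total award: £52,740 + £105,480 + £3,800 = £162,020

£162,020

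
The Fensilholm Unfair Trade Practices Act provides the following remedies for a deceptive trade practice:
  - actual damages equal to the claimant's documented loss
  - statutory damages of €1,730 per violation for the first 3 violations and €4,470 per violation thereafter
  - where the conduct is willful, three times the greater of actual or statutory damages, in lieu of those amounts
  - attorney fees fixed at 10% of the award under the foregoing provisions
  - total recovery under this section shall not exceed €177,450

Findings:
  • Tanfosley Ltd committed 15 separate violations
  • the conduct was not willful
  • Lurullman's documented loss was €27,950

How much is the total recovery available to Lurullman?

First 3 violations: 3 × €1,730 = €5,190
Remaining violations: (15 − 3) × €4,470 = €53,640
Statutory damages: €5,190 + €53,640 = €58,830
Conduct not willful: the in-lieu enhancement does not apply.
Actual plus statutory damages: €27,950 + €58,830 = €86,780
Attorney fees: 10% of €86,780 = €8,678
Total before cap: €86,780 + €8,678 = €95,458
Cap at €177,450: €95,458 is within the cap, no reduction.

€95,458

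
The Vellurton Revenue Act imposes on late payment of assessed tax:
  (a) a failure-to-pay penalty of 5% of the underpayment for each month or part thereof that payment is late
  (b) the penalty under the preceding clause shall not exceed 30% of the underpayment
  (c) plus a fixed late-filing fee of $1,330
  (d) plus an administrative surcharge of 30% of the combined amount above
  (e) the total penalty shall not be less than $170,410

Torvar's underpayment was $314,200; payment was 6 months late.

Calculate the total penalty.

$170,410

Accrued rate: 5% × 6 = 30%, capped at 30% → 30%
Failure-to-pay penalty: 30% of $314,200 = $94,260
Penalty before surcharge: $94,260 + $1,330 = $95,590
Administrative surcharge: 30% of $95,590 = $28,677
Total penalty: $95,590 + $28,677 = $124,267
Minimum $170,410: $124,267 is below the minimum → $170,410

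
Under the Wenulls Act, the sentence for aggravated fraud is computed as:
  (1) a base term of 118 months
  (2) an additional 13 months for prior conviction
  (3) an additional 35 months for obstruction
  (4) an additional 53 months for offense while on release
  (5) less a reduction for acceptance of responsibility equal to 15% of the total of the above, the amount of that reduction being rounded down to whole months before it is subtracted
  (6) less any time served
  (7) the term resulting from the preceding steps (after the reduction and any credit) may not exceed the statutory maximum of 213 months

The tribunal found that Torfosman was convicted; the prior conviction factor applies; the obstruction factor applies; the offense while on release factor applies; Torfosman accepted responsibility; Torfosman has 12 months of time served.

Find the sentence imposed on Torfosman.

Sentence: 175 months

Prior conviction enhancement: +13 months
Obstruction enhancement: +35 months
Offense while on release enhancement: +53 months
Adjusted term: 118 months + 13 months + 35 months + 53 months = 219 months
Acceptance of responsibility reduction: 15% of 219 months = 32 months (rounded down)
After reduction: 219 − 32 = 187 months
Less time served: 187 months − 12 months = 175 months
Cap at 213 months: 175 months is within the cap, no reduction.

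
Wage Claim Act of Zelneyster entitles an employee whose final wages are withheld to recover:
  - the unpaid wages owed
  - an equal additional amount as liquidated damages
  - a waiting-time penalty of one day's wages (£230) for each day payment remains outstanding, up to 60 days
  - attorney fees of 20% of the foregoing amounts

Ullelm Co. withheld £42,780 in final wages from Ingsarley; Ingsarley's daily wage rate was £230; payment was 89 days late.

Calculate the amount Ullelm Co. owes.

Total award: £119,232

Liquidated damages (equal amount): £42,780
Penalty days: min(89, 60) = 60
Waiting-time penalty: 60 × £230 = £13,800
Subtotal: £42,780 + £42,780 + £13,800 = £99,360
Attorney fees: 20% of £99,360 = £19,872
Total award: £99,360 + £19,872 = £119,232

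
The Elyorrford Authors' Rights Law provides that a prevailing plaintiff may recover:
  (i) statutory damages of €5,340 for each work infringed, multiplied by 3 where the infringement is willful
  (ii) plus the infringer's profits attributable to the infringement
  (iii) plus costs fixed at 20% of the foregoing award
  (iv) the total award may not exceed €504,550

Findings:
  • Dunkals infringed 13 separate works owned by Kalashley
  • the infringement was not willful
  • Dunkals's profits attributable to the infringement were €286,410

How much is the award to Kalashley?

€426,996

Statutory damages: 13 × €5,340 = €69,420
Infringement not willful: no ×3 enhancement.
Combined award: €69,420 + €286,410 = €355,830
Costs: 20% of €355,830 = €71,166
Award plus costs: €355,830 + €71,166 = €426,996
Cap at €504,550: €426,996 is within the cap, no reduction.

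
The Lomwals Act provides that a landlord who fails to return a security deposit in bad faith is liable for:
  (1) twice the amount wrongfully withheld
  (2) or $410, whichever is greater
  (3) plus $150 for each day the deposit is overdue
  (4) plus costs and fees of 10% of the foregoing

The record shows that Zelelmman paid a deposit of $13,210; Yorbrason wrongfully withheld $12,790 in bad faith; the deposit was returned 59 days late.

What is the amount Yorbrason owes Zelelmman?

Recovery: $37,873

Doubled: 2 × $12,790 = $25,580
Minimum $410: $25,580 meets the minimum, no increase.
Late-return penalty: 59 × $150 = $8,850
Damages plus late penalty: $25,580 + $8,850 = $34,430
Costs and fees: 10% of $34,430 = $3,443
Total recovery: $34,430 + $3,443 = $37,873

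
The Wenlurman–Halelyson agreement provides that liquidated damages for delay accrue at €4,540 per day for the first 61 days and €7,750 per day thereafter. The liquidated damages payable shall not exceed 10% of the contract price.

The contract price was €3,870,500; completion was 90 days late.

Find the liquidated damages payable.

€387,050

First 61 days: 61 × €4,540 = €276,940
Remaining days: (90 − 61) × €7,750 = €224,750
Accrued per-day damages: €276,940 + €224,750 = €501,690
Cap: 10% of €3,870,500 = €387,050
Cap at €387,050: €501,690 exceeds the cap → €387,050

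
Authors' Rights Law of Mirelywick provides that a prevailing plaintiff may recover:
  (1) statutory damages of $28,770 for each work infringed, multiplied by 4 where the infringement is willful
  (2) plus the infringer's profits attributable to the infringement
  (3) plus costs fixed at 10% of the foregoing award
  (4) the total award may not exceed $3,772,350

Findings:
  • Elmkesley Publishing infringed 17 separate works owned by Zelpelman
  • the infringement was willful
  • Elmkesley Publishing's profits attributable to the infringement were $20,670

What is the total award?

Award: $2,174,733

Statutory damages: 17 × $28,770 = $489,090
Multiplied by 4: 4 × $489,090 = $1,956,360
Combined award: $1,956,360 + $20,670 = $1,977,030
Costs: 10% of $1,977,030 = $197,703
Award plus costs: $1,977,030 + $197,703 = $2,174,733
Cap at $3,772,350: $2,174,733 is within the cap, no reduction.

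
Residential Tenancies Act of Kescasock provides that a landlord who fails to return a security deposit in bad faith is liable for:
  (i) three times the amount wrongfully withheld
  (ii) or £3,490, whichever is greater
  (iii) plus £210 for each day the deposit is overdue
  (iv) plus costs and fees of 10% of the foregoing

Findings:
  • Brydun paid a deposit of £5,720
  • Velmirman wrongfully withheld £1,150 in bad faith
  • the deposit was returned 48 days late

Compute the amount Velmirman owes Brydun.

Trebled: 3 × £1,150 = £3,450
Minimum £3,490: £3,450 is below the minimum → £3,490
Late-return penalty: 48 × £210 = £10,080
Damages plus late penalty: £3,490 + £10,080 = £13,570
Costs and fees: 10% of £13,570 = £1,357
Total recovery: £13,570 + £1,357 = £14,927

£14,927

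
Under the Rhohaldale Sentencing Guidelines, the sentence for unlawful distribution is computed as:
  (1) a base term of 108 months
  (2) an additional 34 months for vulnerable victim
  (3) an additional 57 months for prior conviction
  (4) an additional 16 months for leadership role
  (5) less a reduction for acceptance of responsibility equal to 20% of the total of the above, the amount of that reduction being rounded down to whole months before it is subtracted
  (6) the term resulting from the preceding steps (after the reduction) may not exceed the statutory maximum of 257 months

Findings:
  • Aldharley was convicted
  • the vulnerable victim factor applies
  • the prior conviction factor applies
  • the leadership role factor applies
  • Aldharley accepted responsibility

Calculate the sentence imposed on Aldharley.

Vulnerable victim enhancement: +34 months
Prior conviction enhancement: +57 months
Leadership role enhancement: +16 months
Adjusted term: 108 months + 34 months + 57 months + 16 months = 215 months
Acceptance of responsibility reduction: 20% of 215 months = 43 months (rounded down)
After reduction: 215 − 43 = 172 months
Cap at 257 months: 172 months is within the cap, no reduction.

172 months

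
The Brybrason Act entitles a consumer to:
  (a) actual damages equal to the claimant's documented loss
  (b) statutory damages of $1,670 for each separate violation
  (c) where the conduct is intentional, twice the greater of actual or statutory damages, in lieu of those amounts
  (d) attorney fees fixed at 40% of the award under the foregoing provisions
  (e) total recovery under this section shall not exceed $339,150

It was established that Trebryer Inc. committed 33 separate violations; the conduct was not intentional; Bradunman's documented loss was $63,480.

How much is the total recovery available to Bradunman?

$166,026

Statutory damages: 33 × $1,670 = $55,110
Conduct not intentional: the in-lieu enhancement does not apply.
Actual plus statutory damages: $63,480 + $55,110 = $118,590
Attorney fees: 40% of $118,590 = $47,436
Total before cap: $118,590 + $47,436 = $166,026
Cap at $339,150: $166,026 is within the cap, no reduction.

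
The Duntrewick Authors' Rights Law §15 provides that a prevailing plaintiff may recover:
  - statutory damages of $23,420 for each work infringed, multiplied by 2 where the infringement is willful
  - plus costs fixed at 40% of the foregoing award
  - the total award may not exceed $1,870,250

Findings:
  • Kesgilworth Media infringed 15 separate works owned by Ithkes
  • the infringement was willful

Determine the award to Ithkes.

Statutory damages: 15 × $23,420 = $351,300
Doubled: 2 × $351,300 = $702,600
Costs: 40% of $702,600 = $281,040
Award plus costs: $702,600 + $281,040 = $983,640
Cap at $1,870,250: $983,640 is within the cap, no reduction.

$983,640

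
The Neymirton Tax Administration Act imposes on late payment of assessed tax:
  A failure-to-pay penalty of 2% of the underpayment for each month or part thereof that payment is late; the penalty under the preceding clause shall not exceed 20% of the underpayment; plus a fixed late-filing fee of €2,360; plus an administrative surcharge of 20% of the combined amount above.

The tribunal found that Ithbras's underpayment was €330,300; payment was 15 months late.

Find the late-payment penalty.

€82,104

Accrued rate: 2% × 15 = 30%, capped at 20% → 20%
Failure-to-pay penalty: 20% of €330,300 = €66,060
Penalty before surcharge: €66,060 + €2,360 = €68,420
Administrative surcharge: 20% of €68,420 = €13,684
Total penalty: €68,420 + €13,684 = €82,104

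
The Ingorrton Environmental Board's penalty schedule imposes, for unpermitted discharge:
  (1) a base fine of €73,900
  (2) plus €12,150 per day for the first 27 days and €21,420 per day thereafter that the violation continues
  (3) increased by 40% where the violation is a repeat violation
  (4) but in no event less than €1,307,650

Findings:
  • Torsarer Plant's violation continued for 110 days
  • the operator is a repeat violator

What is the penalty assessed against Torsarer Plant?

€3,051,734

First 27 days: 27 × €12,150 = €328,050
Remaining days: (110 − 27) × €21,420 = €1,777,860
Per-day component: €328,050 + €1,777,860 = €2,105,910
Base plus per-day: €73,900 + €2,105,910 = €2,179,810
Enhancement: 40% of €2,179,810 = €871,924
Enhanced fine: €2,179,810 + €871,924 = €3,051,734
Minimum €1,307,650: €3,051,734 meets the minimum, no increase.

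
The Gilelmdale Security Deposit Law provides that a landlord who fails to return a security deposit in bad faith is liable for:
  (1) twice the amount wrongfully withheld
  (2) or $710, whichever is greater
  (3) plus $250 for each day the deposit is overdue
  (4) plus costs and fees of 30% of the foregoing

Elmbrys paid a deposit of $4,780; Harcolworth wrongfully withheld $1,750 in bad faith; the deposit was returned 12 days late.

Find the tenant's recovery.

$8,450

Doubled: 2 × $1,750 = $3,500
Minimum $710: $3,500 meets the minimum, no increase.
Late-return penalty: 12 × $250 = $3,000
Damages plus late penalty: $3,500 + $3,000 = $6,500
Costs and fees: 30% of $6,500 = $1,950
Total recovery: $6,500 + $1,950 = $8,450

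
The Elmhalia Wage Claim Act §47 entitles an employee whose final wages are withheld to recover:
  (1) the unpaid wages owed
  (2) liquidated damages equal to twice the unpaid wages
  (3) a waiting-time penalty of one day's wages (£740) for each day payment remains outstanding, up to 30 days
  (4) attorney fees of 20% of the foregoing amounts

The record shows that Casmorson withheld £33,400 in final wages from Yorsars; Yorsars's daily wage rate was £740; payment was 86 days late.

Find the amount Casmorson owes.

£146,880

Doubled: 2 × £33,400 = £66,800
Penalty days: min(86, 30) = 30
Waiting-time penalty: 30 × £740 = £22,200
Subtotal: £33,400 + £66,800 + £22,200 = £122,400
Attorney fees: 20% of £122,400 = £24,480
Total award: £122,400 + £24,480 = £146,880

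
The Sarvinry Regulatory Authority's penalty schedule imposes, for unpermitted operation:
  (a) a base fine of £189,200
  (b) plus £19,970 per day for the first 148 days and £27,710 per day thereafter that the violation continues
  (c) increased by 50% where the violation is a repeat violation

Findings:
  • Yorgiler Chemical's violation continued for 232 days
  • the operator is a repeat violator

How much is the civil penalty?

First 148 days: 148 × £19,970 = £2,955,560
Remaining days: (232 − 148) × £27,710 = £2,327,640
Per-day component: £2,955,560 + £2,327,640 = £5,283,200
Base plus per-day: £189,200 + £5,283,200 = £5,472,400
Enhancement: 50% of £5,472,400 = £2,736,200
Enhanced fine: £5,472,400 + £2,736,200 = £8,208,600

£8,208,600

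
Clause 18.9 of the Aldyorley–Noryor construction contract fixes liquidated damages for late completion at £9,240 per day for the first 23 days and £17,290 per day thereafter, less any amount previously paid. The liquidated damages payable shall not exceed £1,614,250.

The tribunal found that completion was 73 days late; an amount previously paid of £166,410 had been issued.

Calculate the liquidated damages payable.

First 23 days: 23 × £9,240 = £212,520
Remaining days: (73 − 23) × £17,290 = £864,500
Accrued per-day damages: £212,520 + £864,500 = £1,077,020
Less amount previously paid: £1,077,020 − £166,410 = £910,610
Cap at £1,614,250: £910,610 is within the cap, no reduction.

£910,610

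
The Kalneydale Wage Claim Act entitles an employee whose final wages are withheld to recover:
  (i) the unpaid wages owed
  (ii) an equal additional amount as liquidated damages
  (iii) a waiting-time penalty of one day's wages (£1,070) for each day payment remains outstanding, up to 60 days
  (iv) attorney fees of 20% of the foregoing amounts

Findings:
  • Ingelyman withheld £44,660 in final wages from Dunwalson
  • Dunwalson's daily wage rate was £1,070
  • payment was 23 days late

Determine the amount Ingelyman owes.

Liquidated damages (equal amount): £44,660
Penalty days: min(23, 60) = 23
Waiting-time penalty: 23 × £1,070 = £24,610
Subtotal: £44,660 + £44,660 + £24,610 = £113,930
Attorney fees: 20% of £113,930 = £22,786
Total award: £113,930 + £22,786 = £136,716

£136,716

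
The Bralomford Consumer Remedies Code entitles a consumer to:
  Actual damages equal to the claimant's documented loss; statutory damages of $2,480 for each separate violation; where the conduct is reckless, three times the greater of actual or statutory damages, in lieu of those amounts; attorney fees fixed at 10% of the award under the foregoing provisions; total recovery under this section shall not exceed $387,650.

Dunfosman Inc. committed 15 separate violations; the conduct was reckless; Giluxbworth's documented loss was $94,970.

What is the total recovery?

$313,401

Statutory damages: 15 × $2,480 = $37,200
Greater of actual damages ($94,970) or statutory damages ($37,200): $94,970
Trebled: 3 × $94,970 = $284,910
Attorney fees: 10% of $284,910 = $28,491
Total before cap: $284,910 + $28,491 = $313,401
Cap at $387,650: $313,401 is within the cap, no reduction.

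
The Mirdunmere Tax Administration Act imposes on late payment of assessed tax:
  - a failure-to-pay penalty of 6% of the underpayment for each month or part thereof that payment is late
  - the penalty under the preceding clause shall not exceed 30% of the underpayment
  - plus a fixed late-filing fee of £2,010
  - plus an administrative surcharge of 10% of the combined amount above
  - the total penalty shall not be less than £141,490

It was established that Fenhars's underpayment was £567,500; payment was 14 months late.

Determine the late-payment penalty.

Penalty: £189,486

Accrued rate: 6% × 14 = 84%, capped at 30% → 30%
Failure-to-pay penalty: 30% of £567,500 = £170,250
Penalty before surcharge: £170,250 + £2,010 = £172,260
Administrative surcharge: 10% of £172,260 = £17,226
Total penalty: £172,260 + £17,226 = £189,486
Minimum £141,490: £189,486 meets the minimum, no increase.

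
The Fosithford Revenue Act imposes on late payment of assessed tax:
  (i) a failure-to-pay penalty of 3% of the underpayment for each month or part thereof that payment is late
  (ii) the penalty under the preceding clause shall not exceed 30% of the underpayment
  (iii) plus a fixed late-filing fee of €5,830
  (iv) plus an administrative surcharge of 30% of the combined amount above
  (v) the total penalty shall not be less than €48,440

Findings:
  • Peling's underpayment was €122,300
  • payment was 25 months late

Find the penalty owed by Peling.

Accrued rate: 3% × 25 = 75%, capped at 30% → 30%
Failure-to-pay penalty: 30% of €122,300 = €36,690
Penalty before surcharge: €36,690 + €5,830 = €42,520
Administrative surcharge: 30% of €42,520 = €12,756
Total penalty: €42,520 + €12,756 = €55,276
Minimum €48,440: €55,276 meets the minimum, no increase.

€55,276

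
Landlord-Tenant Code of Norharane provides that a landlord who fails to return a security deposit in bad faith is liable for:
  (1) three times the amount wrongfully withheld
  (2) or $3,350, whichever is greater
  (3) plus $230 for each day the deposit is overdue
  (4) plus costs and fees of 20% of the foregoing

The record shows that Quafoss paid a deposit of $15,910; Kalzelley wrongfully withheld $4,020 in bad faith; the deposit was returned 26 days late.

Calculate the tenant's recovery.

$21,648

Trebled: 3 × $4,020 = $12,060
Minimum $3,350: $12,060 meets the minimum, no increase.
Late-return penalty: 26 × $230 = $5,980
Damages plus late penalty: $12,060 + $5,980 = $18,040
Costs and fees: 20% of $18,040 = $3,608
Total recovery: $18,040 + $3,608 = $21,648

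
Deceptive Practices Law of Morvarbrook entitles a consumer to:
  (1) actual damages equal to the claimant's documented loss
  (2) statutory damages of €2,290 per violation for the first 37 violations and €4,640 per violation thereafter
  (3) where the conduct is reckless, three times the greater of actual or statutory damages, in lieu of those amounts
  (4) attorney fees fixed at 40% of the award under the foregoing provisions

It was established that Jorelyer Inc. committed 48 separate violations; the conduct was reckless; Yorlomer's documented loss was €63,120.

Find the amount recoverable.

Total recovery: €570,234

First 37 violations: 37 × €2,290 = €84,730
Remaining violations: (48 − 37) × €4,640 = €51,040
Statutory damages: €84,730 + €51,040 = €135,770
Greater of actual damages (€63,120) or statutory damages (€135,770): €135,770
Trebled: 3 × €135,770 = €407,310
Attorney fees: 40% of €407,310 = €162,924
Total recovery: €407,310 + €162,924 = €570,234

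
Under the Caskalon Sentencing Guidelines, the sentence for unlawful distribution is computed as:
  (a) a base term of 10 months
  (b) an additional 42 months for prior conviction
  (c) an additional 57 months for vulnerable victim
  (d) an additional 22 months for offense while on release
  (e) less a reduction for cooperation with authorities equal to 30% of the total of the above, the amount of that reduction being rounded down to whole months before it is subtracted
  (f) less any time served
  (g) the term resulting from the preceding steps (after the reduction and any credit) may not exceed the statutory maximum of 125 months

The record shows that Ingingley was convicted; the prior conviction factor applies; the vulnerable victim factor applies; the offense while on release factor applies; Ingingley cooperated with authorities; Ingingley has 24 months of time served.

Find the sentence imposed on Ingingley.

Prior conviction enhancement: +42 months
Vulnerable victim enhancement: +57 months
Offense while on release enhancement: +22 months
Adjusted term: 10 months + 42 months + 57 months + 22 months = 131 months
Cooperation with authorities reduction: 30% of 131 months = 39 months (rounded down)
After reduction: 131 − 39 = 92 months
Less time served: 92 months − 24 months = 68 months
Cap at 125 months: 68 months is within the cap, no reduction.

68 months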